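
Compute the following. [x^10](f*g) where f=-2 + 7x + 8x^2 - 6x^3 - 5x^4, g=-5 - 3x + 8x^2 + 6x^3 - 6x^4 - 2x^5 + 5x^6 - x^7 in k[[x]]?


[x^10] = sum a_i*b_j, i+j=10
  -6*-1=6
  -5*5=-25
Sum=-19


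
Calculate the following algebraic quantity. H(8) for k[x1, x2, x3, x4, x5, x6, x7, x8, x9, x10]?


C(d+n-1,n-1)=C(17,9)=24310


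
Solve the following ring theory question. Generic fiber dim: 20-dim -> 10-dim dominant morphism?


dim(fiber)=dim(X)-dim(Y)=20-10=10


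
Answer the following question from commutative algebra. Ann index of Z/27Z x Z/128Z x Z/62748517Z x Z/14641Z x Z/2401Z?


Exponent = lcm of the cyclic orders; pairwise coprime => product.
3^3*2^7*13^7*11^4*7^4=27*128*62748517*14641*2401=7623248915370920832


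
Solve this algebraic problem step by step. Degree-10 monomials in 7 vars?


C(d+n-1,n-1)=C(16,6)=8008


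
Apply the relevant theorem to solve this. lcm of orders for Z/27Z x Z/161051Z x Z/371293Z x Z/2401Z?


Exponent = lcm of the cyclic orders; pairwise coprime => product.
3^3*11^5*13^5*7^4=27*161051*371293*2401=3876467181447861


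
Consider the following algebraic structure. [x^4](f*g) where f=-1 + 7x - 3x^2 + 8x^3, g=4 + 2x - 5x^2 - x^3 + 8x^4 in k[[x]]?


[x^4] = sum a_i*b_j, i+j=4
  -1*8=-8
  7*-1=-7
  -3*-5=15
  8*2=16
Sum=16


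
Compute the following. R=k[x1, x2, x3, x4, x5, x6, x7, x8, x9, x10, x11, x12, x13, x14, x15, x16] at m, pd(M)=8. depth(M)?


pd+depth=depth(R)=16
depth=16-8=8


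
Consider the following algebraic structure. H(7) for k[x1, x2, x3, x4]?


C(d+n-1,n-1)=C(10,3)=120


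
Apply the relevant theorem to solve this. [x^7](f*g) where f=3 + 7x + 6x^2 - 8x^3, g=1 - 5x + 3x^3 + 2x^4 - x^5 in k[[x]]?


[x^7] = sum a_i*b_j, i+j=7
  6*-1=-6
  -8*2=-16
Sum=-22


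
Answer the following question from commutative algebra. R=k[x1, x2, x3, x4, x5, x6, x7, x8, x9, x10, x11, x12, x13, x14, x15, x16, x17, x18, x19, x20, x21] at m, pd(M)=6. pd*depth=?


pd+depth=21
depth=21-6=15
pd*depth=6*15=90


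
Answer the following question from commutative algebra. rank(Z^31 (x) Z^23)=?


rank(M(x)N) = rank(M)*rank(N)
31*23 = 713


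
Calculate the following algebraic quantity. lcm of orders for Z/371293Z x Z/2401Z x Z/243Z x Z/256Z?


Exponent = lcm of the cyclic orders; pairwise coprime => product.
13^5*7^4*3^5*2^8=371293*2401*243*256=55456845260544


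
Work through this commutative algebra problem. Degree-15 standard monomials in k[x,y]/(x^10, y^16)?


k[x,y], I = (x^10, y^16), d = 15
Need i < 10 and d-i < 16.
Range: 0 <= i <= 9.
H(15) = 10


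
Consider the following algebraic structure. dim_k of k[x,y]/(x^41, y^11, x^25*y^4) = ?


k[x,y]/I, I = (x^41, y^11, x^25*y^4)
Rect: 41x11=451. Corner: (41-25)x(11-4)=112.
dim = 451-112 = 339


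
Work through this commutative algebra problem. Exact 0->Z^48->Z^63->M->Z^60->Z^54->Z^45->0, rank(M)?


Alt sum=0:
(-1)^0*48 + (-1)^1*63 + (-1)^2*? + (-1)^3*60 + (-1)^4*54 + (-1)^5*45=0
rank(M)=66


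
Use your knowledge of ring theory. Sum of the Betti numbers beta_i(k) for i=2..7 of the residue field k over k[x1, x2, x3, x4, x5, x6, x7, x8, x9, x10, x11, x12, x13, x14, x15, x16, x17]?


Koszul resolution: beta_i(k)=C(n,i), n=17
C(17,2)=136, C(17,3)=680, C(17,4)=2380, C(17,5)=6188, C(17,6)=12376, C(17,7)=19448
Sum=41208


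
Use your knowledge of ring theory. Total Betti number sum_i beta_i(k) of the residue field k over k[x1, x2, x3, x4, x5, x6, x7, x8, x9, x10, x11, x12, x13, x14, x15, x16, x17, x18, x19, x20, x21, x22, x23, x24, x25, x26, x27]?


Koszul resolution: beta_i(k)=C(n,i), n=27
sum_i C(27,i) = 2^27 = 134217728


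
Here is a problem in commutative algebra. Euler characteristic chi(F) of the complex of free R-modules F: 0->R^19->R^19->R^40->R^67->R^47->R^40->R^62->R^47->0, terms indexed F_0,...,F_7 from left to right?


chi = sum (-1)^i * rank:
(-1)^0*19=19
(-1)^1*19=-19
(-1)^2*40=40
(-1)^3*67=-67
(-1)^4*47=47
(-1)^5*40=-40
(-1)^6*62=62
(-1)^7*47=-47
chi=-5


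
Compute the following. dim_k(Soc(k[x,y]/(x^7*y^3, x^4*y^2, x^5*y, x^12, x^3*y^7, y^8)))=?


Socle = ann(m) = span of standard monomials u with x*u, y*u in I (staircase corners).
Redundant generators: x^7*y^3
Minimal generators: x^12, x^5*y, x^4*y^2, x^3*y^7, y^8
Corners: x^2y^7, x^3y^6, x^4y, x^11
Socle dim=4


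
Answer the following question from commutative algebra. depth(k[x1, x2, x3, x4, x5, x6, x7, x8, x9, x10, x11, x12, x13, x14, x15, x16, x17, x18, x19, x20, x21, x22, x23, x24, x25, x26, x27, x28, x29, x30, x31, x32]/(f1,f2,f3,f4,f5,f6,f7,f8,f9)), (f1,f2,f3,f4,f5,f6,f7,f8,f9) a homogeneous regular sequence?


depth(R)=32
depth(R/I)=32-9=23


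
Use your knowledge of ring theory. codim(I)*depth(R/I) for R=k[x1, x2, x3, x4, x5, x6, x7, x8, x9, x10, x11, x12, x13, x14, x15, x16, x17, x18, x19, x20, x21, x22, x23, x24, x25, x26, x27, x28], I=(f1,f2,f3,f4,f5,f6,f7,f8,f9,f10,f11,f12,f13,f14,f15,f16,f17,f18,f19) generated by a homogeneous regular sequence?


codim=19, depth=dim(R/I)=28-19=9
Product=19*9=171


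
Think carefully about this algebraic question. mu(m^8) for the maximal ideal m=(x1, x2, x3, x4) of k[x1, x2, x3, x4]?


Graded Nakayama: mu(m^d) = dim_k (m^d/m^(d+1)) = #degree-8 monomials in 4 vars
C(n+d-1,d)=C(11,8)=165


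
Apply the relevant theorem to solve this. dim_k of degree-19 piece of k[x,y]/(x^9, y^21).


k[x,y], I = (x^9, y^21), d = 19
Need i < 9 and d-i < 21.
Range: 0 <= i <= 8.
H(19) = 9


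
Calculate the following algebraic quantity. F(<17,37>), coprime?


gcd(17,37)=1 => F=ab-a-b=17*37-17-37=629-54=575


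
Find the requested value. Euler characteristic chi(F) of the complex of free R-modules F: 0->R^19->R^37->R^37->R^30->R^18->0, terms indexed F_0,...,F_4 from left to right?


chi = sum (-1)^i * rank:
(-1)^0*19=19
(-1)^1*37=-37
(-1)^2*37=37
(-1)^3*30=-30
(-1)^4*18=18
chi=7


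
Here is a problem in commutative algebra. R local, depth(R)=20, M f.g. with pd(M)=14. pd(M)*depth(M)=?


pd+depth=20
depth=20-14=6
pd*depth=14*6=84


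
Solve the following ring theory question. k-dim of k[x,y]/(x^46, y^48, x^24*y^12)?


k[x,y]/I, I = (x^46, y^48, x^24*y^12)
Rect: 46x48=2208. Corner: (46-24)x(48-12)=792.
dim = 2208-792 = 1416


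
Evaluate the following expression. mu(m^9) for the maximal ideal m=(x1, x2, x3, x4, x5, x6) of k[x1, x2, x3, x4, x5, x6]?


Graded Nakayama: mu(m^d) = dim_k (m^d/m^(d+1)) = #degree-9 monomials in 6 vars
C(n+d-1,d)=C(14,9)=2002


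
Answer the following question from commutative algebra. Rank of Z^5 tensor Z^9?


rank(M(x)N) = rank(M)*rank(N)
5*9 = 45


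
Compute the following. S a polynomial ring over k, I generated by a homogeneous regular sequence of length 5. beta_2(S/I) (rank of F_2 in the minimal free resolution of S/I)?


Regular sequence => Koszul complex is the minimal free resolution.
Syz_1 minimally generated by Koszul relations f_i*e_j - f_j*e_i (i<j): mu(Syz_1) = beta_2 = C(m,2) = m(m-1)/2
m=5
5*4/2 = 10


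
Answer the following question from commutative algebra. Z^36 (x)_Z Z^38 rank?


rank(M(x)N) = rank(M)*rank(N)
36*38 = 1368


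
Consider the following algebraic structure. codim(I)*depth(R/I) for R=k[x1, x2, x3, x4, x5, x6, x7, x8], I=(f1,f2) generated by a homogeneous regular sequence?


codim=2, depth=dim(R/I)=8-2=6
Product=2*6=12


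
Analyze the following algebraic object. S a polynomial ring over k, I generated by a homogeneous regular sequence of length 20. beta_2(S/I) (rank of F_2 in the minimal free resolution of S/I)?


Regular sequence => Koszul complex is the minimal free resolution.
Syz_1 minimally generated by Koszul relations f_i*e_j - f_j*e_i (i<j): mu(Syz_1) = beta_2 = C(m,2) = m(m-1)/2
m=20
20*19/2 = 190


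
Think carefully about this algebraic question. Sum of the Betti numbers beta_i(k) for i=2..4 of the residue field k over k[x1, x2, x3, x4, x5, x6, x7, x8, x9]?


Koszul resolution: beta_i(k)=C(n,i), n=9
C(9,2)=36, C(9,3)=84, C(9,4)=126
Sum=246


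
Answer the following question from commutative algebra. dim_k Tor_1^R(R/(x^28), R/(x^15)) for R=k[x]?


Tor_1(R/I,R/J)=(I cap J)/IJ=(x^28)/(x^43)
dim=43-28=min(28,15)=15


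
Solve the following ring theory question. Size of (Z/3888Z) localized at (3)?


3-primary part: 3888=3^5*16
Size=3^5=243


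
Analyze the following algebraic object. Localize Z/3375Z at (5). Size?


5-primary part: 3375=5^3*27
Size=5^3=125


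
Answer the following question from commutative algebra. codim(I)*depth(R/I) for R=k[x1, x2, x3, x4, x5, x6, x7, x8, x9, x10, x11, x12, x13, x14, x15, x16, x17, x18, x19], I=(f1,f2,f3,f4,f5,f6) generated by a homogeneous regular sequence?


codim=6, depth=dim(R/I)=19-6=13
Product=6*13=78


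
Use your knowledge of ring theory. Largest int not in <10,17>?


gcd(10,17)=1 => F=ab-a-b=10*17-10-17=170-27=143


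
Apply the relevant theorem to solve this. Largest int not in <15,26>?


gcd(15,26)=1 => F=ab-a-b=15*26-15-26=390-41=349


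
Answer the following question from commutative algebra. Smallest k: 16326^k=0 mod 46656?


16326^k mod 46656:
k=1: 16326
k=2: 39204
k=3: 17496
k=4: 11664
k=5: 23328
k=6: 0
First zero at k = 6


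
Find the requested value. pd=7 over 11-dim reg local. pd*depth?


pd+depth=11
depth=11-7=4
pd*depth=7*4=28


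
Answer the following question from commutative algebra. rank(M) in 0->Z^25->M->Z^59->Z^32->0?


Alt sum=0:
(-1)^0*25 + (-1)^1*? + (-1)^2*59 + (-1)^3*32=0
rank(M)=52


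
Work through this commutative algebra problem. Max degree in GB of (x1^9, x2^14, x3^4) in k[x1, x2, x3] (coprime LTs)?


Pure powers, coprime LTs => already GB.
Degrees: 9, 14, 4
Max=14


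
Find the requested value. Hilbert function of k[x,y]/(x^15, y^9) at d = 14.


k[x,y], I = (x^15, y^9), d = 14
Need i < 15 and d-i < 9.
Range: 6 <= i <= 14.
H(14) = 9


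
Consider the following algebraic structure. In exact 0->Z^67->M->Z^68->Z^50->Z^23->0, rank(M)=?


Alt sum=0:
(-1)^0*67 + (-1)^1*? + (-1)^2*68 + (-1)^3*50 + (-1)^4*23=0
rank(M)=108


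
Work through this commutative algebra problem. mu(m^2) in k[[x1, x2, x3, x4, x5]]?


C(n+d-1,d)=C(6,2)=15


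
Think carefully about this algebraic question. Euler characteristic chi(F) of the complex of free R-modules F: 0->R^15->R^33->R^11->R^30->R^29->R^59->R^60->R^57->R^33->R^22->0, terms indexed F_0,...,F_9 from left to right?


chi = sum (-1)^i * rank:
(-1)^0*15=15
(-1)^1*33=-33
(-1)^2*11=11
(-1)^3*30=-30
(-1)^4*29=29
(-1)^5*59=-59
(-1)^6*60=60
(-1)^7*57=-57
(-1)^8*33=33
(-1)^9*22=-22
chi=-53


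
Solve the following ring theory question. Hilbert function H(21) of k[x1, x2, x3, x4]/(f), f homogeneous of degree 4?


C(24,3)-C(20,3)=2024-1140=884


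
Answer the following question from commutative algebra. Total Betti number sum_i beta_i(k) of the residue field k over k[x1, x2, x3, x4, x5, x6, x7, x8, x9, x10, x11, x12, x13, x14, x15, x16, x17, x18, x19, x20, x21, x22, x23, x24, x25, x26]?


Koszul resolution: beta_i(k)=C(n,i), n=26
sum_i C(26,i) = 2^26 = 67108864


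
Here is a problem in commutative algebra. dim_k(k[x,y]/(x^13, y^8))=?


Basis: x^i*y^j, i<13, j<8
13*8=104


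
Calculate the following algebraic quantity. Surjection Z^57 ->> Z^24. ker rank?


rank(ker) = 57-24 = 33


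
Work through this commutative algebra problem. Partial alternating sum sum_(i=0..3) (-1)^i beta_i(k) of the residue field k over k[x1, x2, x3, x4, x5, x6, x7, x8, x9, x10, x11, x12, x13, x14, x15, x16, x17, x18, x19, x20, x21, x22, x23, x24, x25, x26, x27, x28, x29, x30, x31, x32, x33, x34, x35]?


Koszul resolution: beta_i(k)=C(n,i), n=35
sum_(i=0..p) (-1)^i C(n,i) = (-1)^p C(n-1,p)
(-1)^3*C(34,3) = (-1)^3*5984 = -5984


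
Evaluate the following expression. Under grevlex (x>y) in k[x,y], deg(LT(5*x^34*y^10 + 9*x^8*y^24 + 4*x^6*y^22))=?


LT: 5*x^34*y^10
deg_x=34, deg_y=10
Total=34+10=44


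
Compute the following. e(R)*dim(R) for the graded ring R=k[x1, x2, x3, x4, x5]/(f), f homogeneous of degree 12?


e(R)=deg(f)=12, dim(R)=5-1=4
e*dim=12*4=48


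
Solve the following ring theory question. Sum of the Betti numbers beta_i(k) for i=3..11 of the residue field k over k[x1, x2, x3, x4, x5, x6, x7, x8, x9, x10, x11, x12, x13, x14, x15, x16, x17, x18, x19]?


Koszul resolution: beta_i(k)=C(n,i), n=19
C(19,3)=969, C(19,4)=3876, C(19,5)=11628, C(19,6)=27132, C(19,7)=50388, C(19,8)=75582, C(19,9)=92378, C(19,10)=92378, C(19,11)=75582
Sum=429913


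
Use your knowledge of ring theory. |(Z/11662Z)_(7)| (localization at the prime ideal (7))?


7-primary part: 11662=7^3*34
Size=7^3=343


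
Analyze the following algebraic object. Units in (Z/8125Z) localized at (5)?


Local ring = Z/625Z.
phi(625) = 5^3*(5-1) = 500


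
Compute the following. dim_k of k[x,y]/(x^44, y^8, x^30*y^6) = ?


k[x,y]/I, I = (x^44, y^8, x^30*y^6)
Rect: 44x8=352. Corner: (44-30)x(8-6)=28.
dim = 352-28 = 324


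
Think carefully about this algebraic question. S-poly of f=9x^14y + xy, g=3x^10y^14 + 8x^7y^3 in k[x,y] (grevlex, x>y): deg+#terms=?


LT(f)=9x^14y, LT(g)=3x^10y^14
lcm(LM)=x^14y^14
S(f,g) (scaled by 27 to clear denominators) = 3y^13*f - 9x^4*g = 3xy^14 - 72x^11y^3
2 terms, deg 15.
15+2=17


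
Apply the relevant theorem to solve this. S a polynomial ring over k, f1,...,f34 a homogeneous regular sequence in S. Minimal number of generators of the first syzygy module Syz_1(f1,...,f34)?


Regular sequence => Koszul complex is the minimal free resolution.
Syz_1 minimally generated by Koszul relations f_i*e_j - f_j*e_i (i<j): mu(Syz_1) = beta_2 = C(m,2) = m(m-1)/2
m=34
34*33/2 = 561


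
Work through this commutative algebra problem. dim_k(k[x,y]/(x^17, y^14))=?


Basis: x^i*y^j, i<17, j<14
17*14=238


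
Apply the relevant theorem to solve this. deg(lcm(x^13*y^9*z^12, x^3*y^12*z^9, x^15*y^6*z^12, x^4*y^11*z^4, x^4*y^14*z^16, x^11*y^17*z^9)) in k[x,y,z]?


lcm = componentwise max:
x: max(13,3,15,4,4,11)=15
y: max(9,12,6,11,14,17)=17
z: max(12,9,12,4,16,9)=16
Total=15+17+16=48


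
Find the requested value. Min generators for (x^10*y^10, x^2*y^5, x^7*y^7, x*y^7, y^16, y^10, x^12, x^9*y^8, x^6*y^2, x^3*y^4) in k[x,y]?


Remove redundant (divisible by others).
x^10*y^10 redundant.
y^16 redundant.
x^9*y^8 redundant.
x^7*y^7 redundant.
Min: x^12, x^6*y^2, x^3*y^4, x^2*y^5, x*y^7, y^10
Count=6


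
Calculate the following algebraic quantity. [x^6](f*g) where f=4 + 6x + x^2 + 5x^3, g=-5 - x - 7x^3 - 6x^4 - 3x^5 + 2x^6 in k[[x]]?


[x^6] = sum a_i*b_j, i+j=6
  4*2=8
  6*-3=-18
  1*-6=-6
  5*-7=-35
Sum=-51


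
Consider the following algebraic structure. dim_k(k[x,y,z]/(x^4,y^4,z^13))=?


Basis: x^iy^jz^k, i<4,j<4,k<13
4*4*13=208


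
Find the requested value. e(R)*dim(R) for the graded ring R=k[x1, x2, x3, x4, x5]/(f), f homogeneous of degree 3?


e(R)=deg(f)=3, dim(R)=5-1=4
e*dim=3*4=12


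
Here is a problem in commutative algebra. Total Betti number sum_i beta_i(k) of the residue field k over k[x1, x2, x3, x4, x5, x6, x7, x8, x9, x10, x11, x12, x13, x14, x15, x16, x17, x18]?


Koszul resolution: beta_i(k)=C(n,i), n=18
sum_i C(18,i) = 2^18 = 262144


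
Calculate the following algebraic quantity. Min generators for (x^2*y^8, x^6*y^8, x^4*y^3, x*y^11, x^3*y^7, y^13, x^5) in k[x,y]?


Remove redundant (divisible by others).
x^6*y^8 redundant.
Min: x^5, x^4*y^3, x^3*y^7, x^2*y^8, x*y^11, y^13
Count=6


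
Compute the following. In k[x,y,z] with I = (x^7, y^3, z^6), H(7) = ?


Need i<7, j<3, k<6 with i+j+k=7.
For each i, j ranges over max(0,7-i-5)..min(2,7-i):
  i=0: j in [2,2] -> 1
  i=1: j in [1,2] -> 2
  i=2: j in [0,2] -> 3
  i=3: j in [0,2] -> 3
  i=4: j in [0,2] -> 3
  i=5: j in [0,2] -> 3
  i=6: j in [0,1] -> 2
H(7) = 1+2+3+3+3+3+2 = 17


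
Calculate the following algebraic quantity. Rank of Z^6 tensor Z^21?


rank(M(x)N) = rank(M)*rank(N)
6*21 = 126


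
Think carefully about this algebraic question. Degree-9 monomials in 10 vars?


C(d+n-1,n-1)=C(18,9)=48620


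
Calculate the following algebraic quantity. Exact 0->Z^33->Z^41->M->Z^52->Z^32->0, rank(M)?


Alt sum=0:
(-1)^0*33 + (-1)^1*41 + (-1)^2*? + (-1)^3*52 + (-1)^4*32=0
rank(M)=28


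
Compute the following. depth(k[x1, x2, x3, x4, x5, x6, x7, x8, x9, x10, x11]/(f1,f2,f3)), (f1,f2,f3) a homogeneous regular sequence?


depth(R)=11
depth(R/I)=11-3=8


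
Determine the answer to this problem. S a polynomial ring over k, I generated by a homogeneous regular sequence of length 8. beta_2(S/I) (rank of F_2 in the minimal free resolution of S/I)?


Regular sequence => Koszul complex is the minimal free resolution.
Syz_1 minimally generated by Koszul relations f_i*e_j - f_j*e_i (i<j): mu(Syz_1) = beta_2 = C(m,2) = m(m-1)/2
m=8
8*7/2 = 28


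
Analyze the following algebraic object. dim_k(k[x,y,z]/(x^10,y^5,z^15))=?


Basis: x^iy^jz^k, i<10,j<5,k<15
10*5*15=750


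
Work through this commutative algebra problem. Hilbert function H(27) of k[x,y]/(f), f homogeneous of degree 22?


H(t)=d for t>=d-1.
d=22, t=27
H(27)=22


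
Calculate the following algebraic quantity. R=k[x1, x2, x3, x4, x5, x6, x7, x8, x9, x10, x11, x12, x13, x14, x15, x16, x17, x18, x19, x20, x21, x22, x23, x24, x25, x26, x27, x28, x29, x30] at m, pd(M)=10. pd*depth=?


pd+depth=30
depth=30-10=20
pd*depth=10*20=200


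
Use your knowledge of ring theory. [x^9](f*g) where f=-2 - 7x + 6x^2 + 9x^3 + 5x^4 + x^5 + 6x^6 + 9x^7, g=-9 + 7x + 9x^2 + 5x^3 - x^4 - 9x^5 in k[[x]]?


[x^9] = sum a_i*b_j, i+j=9
  5*-9=-45
  1*-1=-1
  6*5=30
  9*9=81
Sum=65


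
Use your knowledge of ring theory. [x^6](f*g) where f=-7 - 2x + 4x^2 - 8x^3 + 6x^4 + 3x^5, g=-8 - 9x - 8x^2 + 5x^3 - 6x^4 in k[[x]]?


[x^6] = sum a_i*b_j, i+j=6
  4*-6=-24
  -8*5=-40
  6*-8=-48
  3*-9=-27
Sum=-139


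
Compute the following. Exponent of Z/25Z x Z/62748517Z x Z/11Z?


Exponent = lcm of the cyclic orders; pairwise coprime => product.
5^2*13^7*11^1=25*62748517*11=17255842175


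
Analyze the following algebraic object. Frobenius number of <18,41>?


gcd(18,41)=1 => F=ab-a-b=18*41-18-41=738-59=679


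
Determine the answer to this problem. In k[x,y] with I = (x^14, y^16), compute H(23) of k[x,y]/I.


k[x,y], I = (x^14, y^16), d = 23
Need i < 14 and d-i < 16.
Range: 8 <= i <= 13.
H(23) = 6


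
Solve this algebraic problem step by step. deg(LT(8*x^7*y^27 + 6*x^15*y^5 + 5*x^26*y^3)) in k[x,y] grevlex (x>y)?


LT: 8*x^7*y^27
deg_x=7, deg_y=27
Total=7+27=34


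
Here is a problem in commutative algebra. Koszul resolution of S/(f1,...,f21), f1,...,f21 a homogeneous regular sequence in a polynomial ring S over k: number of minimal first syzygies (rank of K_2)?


Regular sequence => Koszul complex is the minimal free resolution.
Syz_1 minimally generated by Koszul relations f_i*e_j - f_j*e_i (i<j): mu(Syz_1) = beta_2 = C(m,2) = m(m-1)/2
m=21
21*20/2 = 210


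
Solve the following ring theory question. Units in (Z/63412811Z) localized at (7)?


Local ring = Z/5764801Z.
phi(5764801) = 7^7*(7-1) = 4941258


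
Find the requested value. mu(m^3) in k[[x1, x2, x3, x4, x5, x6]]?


C(n+d-1,d)=C(8,3)=56


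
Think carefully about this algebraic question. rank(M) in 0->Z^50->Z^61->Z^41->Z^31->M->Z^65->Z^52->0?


Alt sum=0:
(-1)^0*50 + (-1)^1*61 + (-1)^2*41 + (-1)^3*31 + (-1)^4*? + (-1)^5*65 + (-1)^6*52=0
rank(M)=14


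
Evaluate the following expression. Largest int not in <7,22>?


gcd(7,22)=1 => F=ab-a-b=7*22-7-22=154-29=125


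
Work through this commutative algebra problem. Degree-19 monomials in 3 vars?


C(d+n-1,n-1)=C(21,2)=210


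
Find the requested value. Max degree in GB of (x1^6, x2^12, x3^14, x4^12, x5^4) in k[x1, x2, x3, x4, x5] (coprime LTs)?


Pure powers, coprime LTs => already GB.
Degrees: 6, 12, 14, 12, 4
Max=14


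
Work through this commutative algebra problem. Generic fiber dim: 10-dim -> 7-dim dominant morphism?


dim(fiber)=dim(X)-dim(Y)=10-7=3


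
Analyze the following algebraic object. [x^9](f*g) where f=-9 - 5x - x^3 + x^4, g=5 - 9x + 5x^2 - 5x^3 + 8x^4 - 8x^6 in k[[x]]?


[x^9] = sum a_i*b_j, i+j=9
  -1*-8=8
Sum=8


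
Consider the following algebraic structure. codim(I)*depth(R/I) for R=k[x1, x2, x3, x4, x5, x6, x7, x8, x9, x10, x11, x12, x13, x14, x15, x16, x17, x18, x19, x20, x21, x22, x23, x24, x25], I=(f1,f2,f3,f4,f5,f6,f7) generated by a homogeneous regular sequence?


codim=7, depth=dim(R/I)=25-7=18
Product=7*18=126


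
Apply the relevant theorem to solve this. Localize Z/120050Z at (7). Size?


7-primary part: 120050=7^4*50
Size=7^4=2401


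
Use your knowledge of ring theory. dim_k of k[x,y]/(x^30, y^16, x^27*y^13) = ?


k[x,y]/I, I = (x^30, y^16, x^27*y^13)
Rect: 30x16=480. Corner: (30-27)x(16-13)=9.
dim = 480-9 = 471


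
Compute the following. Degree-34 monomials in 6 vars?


C(d+n-1,n-1)=C(39,5)=575757


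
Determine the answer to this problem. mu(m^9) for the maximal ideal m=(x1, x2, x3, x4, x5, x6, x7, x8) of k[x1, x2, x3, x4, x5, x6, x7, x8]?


Graded Nakayama: mu(m^d) = dim_k (m^d/m^(d+1)) = #degree-9 monomials in 8 vars
C(n+d-1,d)=C(16,9)=11440


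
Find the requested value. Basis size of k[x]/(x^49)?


Basis: 1,x,...,x^48
dim=49


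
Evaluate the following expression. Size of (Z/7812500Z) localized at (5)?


5-primary part: 7812500=5^9*4
Size=5^9=1953125


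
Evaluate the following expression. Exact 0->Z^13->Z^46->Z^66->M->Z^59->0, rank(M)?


Alt sum=0:
(-1)^0*13 + (-1)^1*46 + (-1)^2*66 + (-1)^3*? + (-1)^4*59=0
rank(M)=92


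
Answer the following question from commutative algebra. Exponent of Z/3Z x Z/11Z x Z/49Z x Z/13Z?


Exponent = lcm of the cyclic orders; pairwise coprime => product.
3^1*11^1*7^2*13^1=3*11*49*13=21021


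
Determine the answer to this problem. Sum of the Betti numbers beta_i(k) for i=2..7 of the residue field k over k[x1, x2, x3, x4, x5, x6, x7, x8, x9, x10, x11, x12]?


Koszul resolution: beta_i(k)=C(n,i), n=12
C(12,2)=66, C(12,3)=220, C(12,4)=495, C(12,5)=792, C(12,6)=924, C(12,7)=792
Sum=3289


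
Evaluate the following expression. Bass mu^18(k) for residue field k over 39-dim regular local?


C(n,i)=C(39,18)=62359143990


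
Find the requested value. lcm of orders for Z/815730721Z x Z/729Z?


Exponent = lcm of the cyclic orders; pairwise coprime => product.
13^8*3^6=815730721*729=594667695609


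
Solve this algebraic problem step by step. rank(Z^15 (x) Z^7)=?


rank(M(x)N) = rank(M)*rank(N)
15*7 = 105


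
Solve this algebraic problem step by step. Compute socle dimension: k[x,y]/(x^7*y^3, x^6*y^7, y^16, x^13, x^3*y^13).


Socle = ann(m) = span of standard monomials u with x*u, y*u in I (staircase corners).
Minimal generators: x^13, x^7*y^3, x^6*y^7, x^3*y^13, y^16
Corners: x^2y^15, x^5y^12, x^6y^6, x^12y^2
Socle dim=4


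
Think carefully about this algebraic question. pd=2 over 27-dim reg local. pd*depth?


pd+depth=27
depth=27-2=25
pd*depth=2*25=50


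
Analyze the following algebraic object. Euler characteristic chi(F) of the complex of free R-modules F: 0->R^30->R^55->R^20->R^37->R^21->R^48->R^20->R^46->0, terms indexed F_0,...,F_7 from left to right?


chi = sum (-1)^i * rank:
(-1)^0*30=30
(-1)^1*55=-55
(-1)^2*20=20
(-1)^3*37=-37
(-1)^4*21=21
(-1)^5*48=-48
(-1)^6*20=20
(-1)^7*46=-46
chi=-95


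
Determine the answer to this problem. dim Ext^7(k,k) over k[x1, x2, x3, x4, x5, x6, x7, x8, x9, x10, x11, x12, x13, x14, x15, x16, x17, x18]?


C(n,i)=C(18,7)=31824


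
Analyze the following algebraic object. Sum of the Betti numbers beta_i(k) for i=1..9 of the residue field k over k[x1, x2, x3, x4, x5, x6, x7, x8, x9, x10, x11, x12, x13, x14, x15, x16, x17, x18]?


Koszul resolution: beta_i(k)=C(n,i), n=18
C(18,1)=18, C(18,2)=153, C(18,3)=816, C(18,4)=3060, C(18,5)=8568, C(18,6)=18564, C(18,7)=31824, C(18,8)=43758, C(18,9)=48620
Sum=155381


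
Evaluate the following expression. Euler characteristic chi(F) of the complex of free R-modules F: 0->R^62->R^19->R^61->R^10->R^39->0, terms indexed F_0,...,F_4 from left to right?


chi = sum (-1)^i * rank:
(-1)^0*62=62
(-1)^1*19=-19
(-1)^2*61=61
(-1)^3*10=-10
(-1)^4*39=39
chi=133


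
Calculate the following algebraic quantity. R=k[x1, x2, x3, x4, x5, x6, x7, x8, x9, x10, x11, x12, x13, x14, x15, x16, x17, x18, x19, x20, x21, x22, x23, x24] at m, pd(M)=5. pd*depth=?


pd+depth=24
depth=24-5=19
pd*depth=5*19=95


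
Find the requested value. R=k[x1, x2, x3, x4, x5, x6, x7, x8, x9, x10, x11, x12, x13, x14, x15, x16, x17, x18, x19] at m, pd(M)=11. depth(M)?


pd+depth=depth(R)=19
depth=19-11=8


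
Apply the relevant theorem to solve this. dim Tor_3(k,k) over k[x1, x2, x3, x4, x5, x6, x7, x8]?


Koszul: C(n,i)=C(8,3)=56


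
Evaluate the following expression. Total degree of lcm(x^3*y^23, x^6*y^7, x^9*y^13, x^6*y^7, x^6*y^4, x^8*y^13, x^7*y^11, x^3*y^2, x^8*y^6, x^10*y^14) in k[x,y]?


lcm = componentwise max:
x: max(3,6,9,6,6,8,7,3,8,10)=10
y: max(23,7,13,7,4,13,11,2,6,14)=23
Total=10+23=33


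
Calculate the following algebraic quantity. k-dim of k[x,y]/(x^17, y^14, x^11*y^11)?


k[x,y]/I, I = (x^17, y^14, x^11*y^11)
Rect: 17x14=238. Corner: (17-11)x(14-11)=18.
dim = 238-18 = 220


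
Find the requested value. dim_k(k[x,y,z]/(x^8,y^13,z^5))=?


Basis: x^iy^jz^k, i<8,j<13,k<5
8*13*5=520


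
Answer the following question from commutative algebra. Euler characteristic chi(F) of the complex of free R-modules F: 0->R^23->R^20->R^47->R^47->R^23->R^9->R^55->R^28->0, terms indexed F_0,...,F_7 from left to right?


chi = sum (-1)^i * rank:
(-1)^0*23=23
(-1)^1*20=-20
(-1)^2*47=47
(-1)^3*47=-47
(-1)^4*23=23
(-1)^5*9=-9
(-1)^6*55=55
(-1)^7*28=-28
chi=44


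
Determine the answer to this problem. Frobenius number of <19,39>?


gcd(19,39)=1 => F=ab-a-b=19*39-19-39=741-58=683


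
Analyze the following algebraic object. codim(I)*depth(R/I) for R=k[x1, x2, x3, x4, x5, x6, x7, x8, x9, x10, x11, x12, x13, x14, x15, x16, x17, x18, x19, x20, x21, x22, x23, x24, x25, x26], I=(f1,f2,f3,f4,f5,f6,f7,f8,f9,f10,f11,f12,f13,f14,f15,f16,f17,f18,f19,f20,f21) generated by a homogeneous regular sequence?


codim=21, depth=dim(R/I)=26-21=5
Product=21*5=105


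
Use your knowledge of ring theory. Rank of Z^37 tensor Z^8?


rank(M(x)N) = rank(M)*rank(N)
37*8 = 296


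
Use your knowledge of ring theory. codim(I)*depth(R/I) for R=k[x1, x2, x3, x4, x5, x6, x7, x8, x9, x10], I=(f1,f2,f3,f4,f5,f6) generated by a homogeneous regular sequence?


codim=6, depth=dim(R/I)=10-6=4
Product=6*4=24


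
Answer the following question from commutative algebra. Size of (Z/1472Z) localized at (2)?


2-primary part: 1472=2^6*23
Size=2^6=64


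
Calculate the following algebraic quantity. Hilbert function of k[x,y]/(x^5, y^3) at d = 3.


k[x,y], I = (x^5, y^3), d = 3
Need i < 5 and d-i < 3.
Range: 1 <= i <= 3.
H(3) = 3


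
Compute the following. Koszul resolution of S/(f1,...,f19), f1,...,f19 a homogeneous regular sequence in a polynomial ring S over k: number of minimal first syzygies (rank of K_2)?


Regular sequence => Koszul complex is the minimal free resolution.
Syz_1 minimally generated by Koszul relations f_i*e_j - f_j*e_i (i<j): mu(Syz_1) = beta_2 = C(m,2) = m(m-1)/2
m=19
19*18/2 = 171


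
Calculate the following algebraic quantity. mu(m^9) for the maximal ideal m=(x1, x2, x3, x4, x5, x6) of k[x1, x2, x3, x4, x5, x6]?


Graded Nakayama: mu(m^d) = dim_k (m^d/m^(d+1)) = #degree-9 monomials in 6 vars
C(n+d-1,d)=C(14,9)=2002


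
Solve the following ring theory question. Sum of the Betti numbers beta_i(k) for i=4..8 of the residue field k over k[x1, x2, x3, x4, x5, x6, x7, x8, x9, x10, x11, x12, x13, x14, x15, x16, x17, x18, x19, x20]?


Koszul resolution: beta_i(k)=C(n,i), n=20
C(20,4)=4845, C(20,5)=15504, C(20,6)=38760, C(20,7)=77520, C(20,8)=125970
Sum=262599


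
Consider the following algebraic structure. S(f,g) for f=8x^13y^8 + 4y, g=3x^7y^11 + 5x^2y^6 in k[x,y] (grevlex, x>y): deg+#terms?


LT(f)=8x^13y^8, LT(g)=3x^7y^11
lcm(LM)=x^13y^11
S(f,g) (scaled by 24 to clear denominators) = 3y^3*f - 8x^6*g = -40x^8y^6 + 12y^4
2 terms, deg 14.
14+2=16


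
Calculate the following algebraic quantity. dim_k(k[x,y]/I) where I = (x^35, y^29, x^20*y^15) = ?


k[x,y]/I, I = (x^35, y^29, x^20*y^15)
Rect: 35x29=1015. Corner: (35-20)x(29-15)=210.
dim = 1015-210 = 805


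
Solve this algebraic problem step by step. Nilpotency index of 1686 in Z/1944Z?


1686^k mod 1944:
k=1: 1686
k=2: 468
k=3: 1728
k=4: 1296
k=5: 0
First zero at k = 5


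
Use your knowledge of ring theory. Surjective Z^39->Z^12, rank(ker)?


rank(ker) = 39-12 = 27


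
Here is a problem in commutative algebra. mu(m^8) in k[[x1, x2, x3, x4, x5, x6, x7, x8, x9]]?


C(n+d-1,d)=C(16,8)=12870


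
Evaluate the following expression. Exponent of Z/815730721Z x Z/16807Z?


Exponent = lcm of the cyclic orders; pairwise coprime => product.
13^8*7^5=815730721*16807=13709986227847


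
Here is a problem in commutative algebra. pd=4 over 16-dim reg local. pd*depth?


pd+depth=16
depth=16-4=12
pd*depth=4*12=48


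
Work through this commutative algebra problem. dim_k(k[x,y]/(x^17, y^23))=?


Basis: x^i*y^j, i<17, j<23
17*23=391


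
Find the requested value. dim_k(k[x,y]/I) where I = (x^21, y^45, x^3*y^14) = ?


k[x,y]/I, I = (x^21, y^45, x^3*y^14)
Rect: 21x45=945. Corner: (21-3)x(45-14)=558.
dim = 945-558 = 387


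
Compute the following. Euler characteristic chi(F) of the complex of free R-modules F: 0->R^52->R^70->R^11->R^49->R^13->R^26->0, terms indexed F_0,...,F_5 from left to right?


chi = sum (-1)^i * rank:
(-1)^0*52=52
(-1)^1*70=-70
(-1)^2*11=11
(-1)^3*49=-49
(-1)^4*13=13
(-1)^5*26=-26
chi=-69


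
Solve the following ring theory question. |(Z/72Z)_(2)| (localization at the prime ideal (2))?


2-primary part: 72=2^3*9
Size=2^3=8


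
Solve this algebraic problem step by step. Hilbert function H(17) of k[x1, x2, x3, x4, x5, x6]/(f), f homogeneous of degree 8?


C(22,5)-C(14,5)=26334-2002=24332


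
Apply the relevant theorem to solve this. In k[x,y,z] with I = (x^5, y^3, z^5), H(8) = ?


Need i<5, j<3, k<5 with i+j+k=8.
For each i, j ranges over max(0,8-i-4)..min(2,8-i):
  i=0: j in [4,2] -> 0
  i=1: j in [3,2] -> 0
  i=2: j in [2,2] -> 1
  i=3: j in [1,2] -> 2
  i=4: j in [0,2] -> 3
H(8) = 0+0+1+2+3 = 6


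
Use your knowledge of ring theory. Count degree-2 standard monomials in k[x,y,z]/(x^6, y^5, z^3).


Need i<6, j<5, k<3 with i+j+k=2.
For each i, j ranges over max(0,2-i-2)..min(4,2-i):
  i=0: j in [0,2] -> 3
  i=1: j in [0,1] -> 2
  i=2: j in [0,0] -> 1
H(2) = 3+2+1 = 6


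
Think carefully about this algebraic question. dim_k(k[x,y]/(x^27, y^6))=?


Basis: x^i*y^j, i<27, j<6
27*6=162


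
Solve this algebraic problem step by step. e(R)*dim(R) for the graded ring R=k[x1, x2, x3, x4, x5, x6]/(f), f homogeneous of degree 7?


e(R)=deg(f)=7, dim(R)=6-1=5
e*dim=7*5=35


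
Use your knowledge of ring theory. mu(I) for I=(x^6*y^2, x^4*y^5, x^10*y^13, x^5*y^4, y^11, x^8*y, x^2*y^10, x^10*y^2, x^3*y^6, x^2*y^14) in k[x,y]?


Remove redundant (divisible by others).
x^10*y^13 redundant.
x^2*y^14 redundant.
x^10*y^2 redundant.
Min: x^8*y, x^6*y^2, x^5*y^4, x^4*y^5, x^3*y^6, x^2*y^10, y^11
Count=7


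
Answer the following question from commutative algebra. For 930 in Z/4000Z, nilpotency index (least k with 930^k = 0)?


930^k mod 4000:
k=1: 930
k=2: 900
k=3: 1000
k=4: 2000
k=5: 0
First zero at k = 5


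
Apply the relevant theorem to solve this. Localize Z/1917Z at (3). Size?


3-primary part: 1917=3^3*71
Size=3^3=27


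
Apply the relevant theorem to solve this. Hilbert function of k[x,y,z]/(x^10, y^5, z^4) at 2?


Need i<10, j<5, k<4 with i+j+k=2.
For each i, j ranges over max(0,2-i-3)..min(4,2-i):
  i=0: j in [0,2] -> 3
  i=1: j in [0,1] -> 2
  i=2: j in [0,0] -> 1
H(2) = 3+2+1 = 6


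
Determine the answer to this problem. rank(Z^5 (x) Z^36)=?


rank(M(x)N) = rank(M)*rank(N)
5*36 = 180


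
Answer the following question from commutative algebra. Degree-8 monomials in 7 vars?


C(d+n-1,n-1)=C(14,6)=3003


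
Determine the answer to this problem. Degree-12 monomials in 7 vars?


C(d+n-1,n-1)=C(18,6)=18564


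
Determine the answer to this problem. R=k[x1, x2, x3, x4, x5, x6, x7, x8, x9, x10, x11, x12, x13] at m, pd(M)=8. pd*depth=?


pd+depth=13
depth=13-8=5
pd*depth=8*5=40


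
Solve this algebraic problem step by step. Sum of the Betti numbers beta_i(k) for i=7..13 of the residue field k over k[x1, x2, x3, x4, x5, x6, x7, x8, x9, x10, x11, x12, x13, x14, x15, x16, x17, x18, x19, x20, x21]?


Koszul resolution: beta_i(k)=C(n,i), n=21
C(21,7)=116280, C(21,8)=203490, C(21,9)=293930, C(21,10)=352716, C(21,11)=352716, C(21,12)=293930, C(21,13)=203490
Sum=1816552


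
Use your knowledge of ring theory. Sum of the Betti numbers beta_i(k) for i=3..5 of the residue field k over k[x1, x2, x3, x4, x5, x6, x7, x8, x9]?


Koszul resolution: beta_i(k)=C(n,i), n=9
C(9,3)=84, C(9,4)=126, C(9,5)=126
Sum=336


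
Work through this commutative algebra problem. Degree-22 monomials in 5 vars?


C(d+n-1,n-1)=C(26,4)=14950


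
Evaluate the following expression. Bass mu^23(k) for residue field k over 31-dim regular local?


C(n,i)=C(31,23)=7888725


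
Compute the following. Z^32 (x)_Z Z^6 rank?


rank(M(x)N) = rank(M)*rank(N)
32*6 = 192


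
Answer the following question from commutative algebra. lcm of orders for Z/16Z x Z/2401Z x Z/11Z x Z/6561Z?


Exponent = lcm of the cyclic orders; pairwise coprime => product.
2^4*7^4*11^1*3^8=16*2401*11*6561=2772521136


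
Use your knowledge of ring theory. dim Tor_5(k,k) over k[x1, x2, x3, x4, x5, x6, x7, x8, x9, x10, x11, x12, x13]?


Koszul: C(n,i)=C(13,5)=1287


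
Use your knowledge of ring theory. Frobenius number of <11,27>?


gcd(11,27)=1 => F=ab-a-b=11*27-11-27=297-38=259


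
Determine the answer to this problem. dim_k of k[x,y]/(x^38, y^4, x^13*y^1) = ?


k[x,y]/I, I = (x^38, y^4, x^13*y^1)
Rect: 38x4=152. Corner: (38-13)x(4-1)=75.
dim = 152-75 = 77


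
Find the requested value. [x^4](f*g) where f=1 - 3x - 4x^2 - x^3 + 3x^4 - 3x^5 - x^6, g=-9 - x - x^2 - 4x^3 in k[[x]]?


[x^4] = sum a_i*b_j, i+j=4
  -3*-4=12
  -4*-1=4
  -1*-1=1
  3*-9=-27
Sum=-10


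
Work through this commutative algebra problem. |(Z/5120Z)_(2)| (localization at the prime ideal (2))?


2-primary part: 5120=2^10*5
Size=2^10=1024


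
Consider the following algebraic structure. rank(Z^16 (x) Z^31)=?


rank(M(x)N) = rank(M)*rank(N)
16*31 = 496


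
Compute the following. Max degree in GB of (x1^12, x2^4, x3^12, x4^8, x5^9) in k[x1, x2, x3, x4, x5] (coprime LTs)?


Pure powers, coprime LTs => already GB.
Degrees: 12, 4, 12, 8, 9
Max=12


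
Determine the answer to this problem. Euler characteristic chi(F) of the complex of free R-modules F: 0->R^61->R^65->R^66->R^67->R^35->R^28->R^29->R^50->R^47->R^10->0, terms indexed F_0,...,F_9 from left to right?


chi = sum (-1)^i * rank:
(-1)^0*61=61
(-1)^1*65=-65
(-1)^2*66=66
(-1)^3*67=-67
(-1)^4*35=35
(-1)^5*28=-28
(-1)^6*29=29
(-1)^7*50=-50
(-1)^8*47=47
(-1)^9*10=-10
chi=18


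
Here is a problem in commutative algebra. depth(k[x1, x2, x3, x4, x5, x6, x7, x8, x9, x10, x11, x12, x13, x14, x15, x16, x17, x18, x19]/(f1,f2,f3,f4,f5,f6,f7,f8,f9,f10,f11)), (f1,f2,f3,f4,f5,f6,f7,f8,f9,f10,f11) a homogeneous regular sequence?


depth(R)=19
depth(R/I)=19-11=8


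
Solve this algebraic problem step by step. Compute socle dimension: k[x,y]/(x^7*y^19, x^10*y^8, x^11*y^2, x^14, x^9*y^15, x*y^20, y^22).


Socle = ann(m) = span of standard monomials u with x*u, y*u in I (staircase corners).
Minimal generators: x^14, x^11*y^2, x^10*y^8, x^9*y^15, x^7*y^19, x*y^20, y^22
Corners: y^21, x^6y^19, x^8y^18, x^9y^14, x^10y^7, x^13y
Socle dim=6


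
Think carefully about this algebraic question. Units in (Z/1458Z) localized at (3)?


Local ring = Z/729Z.
phi(729) = 3^5*(3-1) = 486


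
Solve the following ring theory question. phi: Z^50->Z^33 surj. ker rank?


rank(ker) = 50-33 = 17


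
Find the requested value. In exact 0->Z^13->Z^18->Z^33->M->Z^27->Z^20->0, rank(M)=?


Alt sum=0:
(-1)^0*13 + (-1)^1*18 + (-1)^2*33 + (-1)^3*? + (-1)^4*27 + (-1)^5*20=0
rank(M)=35


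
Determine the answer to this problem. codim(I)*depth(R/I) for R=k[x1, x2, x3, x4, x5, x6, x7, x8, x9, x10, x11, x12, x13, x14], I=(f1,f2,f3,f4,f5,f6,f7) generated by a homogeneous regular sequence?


codim=7, depth=dim(R/I)=14-7=7
Product=7*7=49


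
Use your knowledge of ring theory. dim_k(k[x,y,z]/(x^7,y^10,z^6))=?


Basis: x^iy^jz^k, i<7,j<10,k<6
7*10*6=420


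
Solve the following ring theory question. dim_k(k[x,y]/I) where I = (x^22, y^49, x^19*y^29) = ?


k[x,y]/I, I = (x^22, y^49, x^19*y^29)
Rect: 22x49=1078. Corner: (22-19)x(49-29)=60.
dim = 1078-60 = 1018


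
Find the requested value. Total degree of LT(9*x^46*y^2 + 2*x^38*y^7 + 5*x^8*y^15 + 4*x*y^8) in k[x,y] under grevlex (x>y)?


LT: 9*x^46*y^2
deg_x=46, deg_y=2
Total=46+2=48


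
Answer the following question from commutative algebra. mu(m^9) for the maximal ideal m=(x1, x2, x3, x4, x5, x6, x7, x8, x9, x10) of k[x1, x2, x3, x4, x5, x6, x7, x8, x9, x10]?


Graded Nakayama: mu(m^d) = dim_k (m^d/m^(d+1)) = #degree-9 monomials in 10 vars
C(n+d-1,d)=C(18,9)=48620


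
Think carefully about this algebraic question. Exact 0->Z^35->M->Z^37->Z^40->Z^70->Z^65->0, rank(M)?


Alt sum=0:
(-1)^0*35 + (-1)^1*? + (-1)^2*37 + (-1)^3*40 + (-1)^4*70 + (-1)^5*65=0
rank(M)=37


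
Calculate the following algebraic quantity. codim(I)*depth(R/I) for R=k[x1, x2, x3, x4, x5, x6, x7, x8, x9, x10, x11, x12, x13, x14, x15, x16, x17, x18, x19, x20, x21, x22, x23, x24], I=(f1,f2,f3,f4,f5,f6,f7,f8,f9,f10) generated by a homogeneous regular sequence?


codim=10, depth=dim(R/I)=24-10=14
Product=10*14=140


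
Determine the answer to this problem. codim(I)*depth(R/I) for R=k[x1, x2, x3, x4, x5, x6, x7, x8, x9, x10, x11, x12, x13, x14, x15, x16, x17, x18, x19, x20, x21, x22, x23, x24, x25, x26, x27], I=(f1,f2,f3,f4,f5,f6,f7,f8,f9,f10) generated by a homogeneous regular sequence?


codim=10, depth=dim(R/I)=27-10=17
Product=10*17=170


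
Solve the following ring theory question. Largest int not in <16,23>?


gcd(16,23)=1 => F=ab-a-b=16*23-16-23=368-39=329


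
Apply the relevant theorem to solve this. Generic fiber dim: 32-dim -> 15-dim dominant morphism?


dim(fiber)=dim(X)-dim(Y)=32-15=17


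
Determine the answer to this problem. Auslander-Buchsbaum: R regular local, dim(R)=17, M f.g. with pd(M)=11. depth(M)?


pd+depth=depth(R)=17
depth=17-11=6


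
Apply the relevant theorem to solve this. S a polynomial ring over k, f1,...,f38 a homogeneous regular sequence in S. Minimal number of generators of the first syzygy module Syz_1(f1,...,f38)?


Regular sequence => Koszul complex is the minimal free resolution.
Syz_1 minimally generated by Koszul relations f_i*e_j - f_j*e_i (i<j): mu(Syz_1) = beta_2 = C(m,2) = m(m-1)/2
m=38
38*37/2 = 703


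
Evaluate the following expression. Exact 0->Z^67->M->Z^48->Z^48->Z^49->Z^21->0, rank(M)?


Alt sum=0:
(-1)^0*67 + (-1)^1*? + (-1)^2*48 + (-1)^3*48 + (-1)^4*49 + (-1)^5*21=0
rank(M)=95


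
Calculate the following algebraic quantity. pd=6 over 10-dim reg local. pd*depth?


pd+depth=10
depth=10-6=4
pd*depth=6*4=24


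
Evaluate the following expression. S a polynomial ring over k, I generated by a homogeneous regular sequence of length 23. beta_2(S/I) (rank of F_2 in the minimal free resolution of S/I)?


Regular sequence => Koszul complex is the minimal free resolution.
Syz_1 minimally generated by Koszul relations f_i*e_j - f_j*e_i (i<j): mu(Syz_1) = beta_2 = C(m,2) = m(m-1)/2
m=23
23*22/2 = 253
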